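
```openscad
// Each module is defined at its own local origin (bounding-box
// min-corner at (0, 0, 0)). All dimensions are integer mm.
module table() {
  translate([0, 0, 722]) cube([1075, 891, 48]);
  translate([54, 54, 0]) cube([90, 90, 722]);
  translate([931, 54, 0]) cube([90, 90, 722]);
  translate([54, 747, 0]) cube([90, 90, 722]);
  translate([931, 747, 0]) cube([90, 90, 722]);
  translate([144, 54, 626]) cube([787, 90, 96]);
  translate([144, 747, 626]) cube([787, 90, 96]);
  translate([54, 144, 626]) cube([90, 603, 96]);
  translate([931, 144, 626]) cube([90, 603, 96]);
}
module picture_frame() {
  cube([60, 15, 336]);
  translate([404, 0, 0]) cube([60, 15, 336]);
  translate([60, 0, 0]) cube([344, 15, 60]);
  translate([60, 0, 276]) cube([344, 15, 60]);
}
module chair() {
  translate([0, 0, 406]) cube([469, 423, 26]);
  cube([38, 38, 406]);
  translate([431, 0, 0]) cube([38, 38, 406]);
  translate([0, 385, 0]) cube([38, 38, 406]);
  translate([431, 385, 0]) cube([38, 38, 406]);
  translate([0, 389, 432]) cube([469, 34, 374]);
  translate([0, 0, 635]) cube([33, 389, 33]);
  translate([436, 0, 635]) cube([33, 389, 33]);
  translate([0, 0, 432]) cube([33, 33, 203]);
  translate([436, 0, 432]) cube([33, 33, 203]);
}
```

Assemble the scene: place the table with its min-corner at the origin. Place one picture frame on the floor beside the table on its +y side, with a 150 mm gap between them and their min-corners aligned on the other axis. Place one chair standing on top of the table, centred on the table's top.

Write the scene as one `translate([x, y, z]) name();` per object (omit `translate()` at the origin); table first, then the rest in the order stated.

table();
translate([0, 1041, 0]) picture_frame();
translate([303, 234, 770]) chair();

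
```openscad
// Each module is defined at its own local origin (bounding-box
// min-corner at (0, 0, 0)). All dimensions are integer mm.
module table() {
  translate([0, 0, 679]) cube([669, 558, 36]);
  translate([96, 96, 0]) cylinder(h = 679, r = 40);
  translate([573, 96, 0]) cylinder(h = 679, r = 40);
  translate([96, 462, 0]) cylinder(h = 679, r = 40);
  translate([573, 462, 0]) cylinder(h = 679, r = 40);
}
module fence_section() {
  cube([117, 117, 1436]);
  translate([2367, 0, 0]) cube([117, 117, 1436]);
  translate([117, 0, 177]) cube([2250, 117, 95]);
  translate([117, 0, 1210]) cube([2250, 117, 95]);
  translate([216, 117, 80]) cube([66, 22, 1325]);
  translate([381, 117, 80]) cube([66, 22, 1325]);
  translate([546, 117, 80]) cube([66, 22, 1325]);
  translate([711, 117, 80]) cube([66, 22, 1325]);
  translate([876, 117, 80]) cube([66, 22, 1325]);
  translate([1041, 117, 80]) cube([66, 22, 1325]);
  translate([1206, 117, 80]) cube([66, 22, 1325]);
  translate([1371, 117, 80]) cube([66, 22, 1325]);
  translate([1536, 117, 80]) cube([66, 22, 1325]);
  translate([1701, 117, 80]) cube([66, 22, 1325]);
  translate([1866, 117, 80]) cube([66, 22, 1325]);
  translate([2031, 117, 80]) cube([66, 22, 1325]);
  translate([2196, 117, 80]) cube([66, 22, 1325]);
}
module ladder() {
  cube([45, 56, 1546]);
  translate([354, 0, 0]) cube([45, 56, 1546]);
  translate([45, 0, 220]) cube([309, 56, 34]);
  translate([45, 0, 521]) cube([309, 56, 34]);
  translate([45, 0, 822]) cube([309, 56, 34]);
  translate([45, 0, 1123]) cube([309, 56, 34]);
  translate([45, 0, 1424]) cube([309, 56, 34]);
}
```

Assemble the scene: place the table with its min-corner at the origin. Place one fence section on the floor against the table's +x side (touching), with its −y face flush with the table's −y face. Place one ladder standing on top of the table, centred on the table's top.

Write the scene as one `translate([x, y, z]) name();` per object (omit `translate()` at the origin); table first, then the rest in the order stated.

table();
translate([669, 0, 0]) fence_section();
translate([135, 251, 715]) ladder();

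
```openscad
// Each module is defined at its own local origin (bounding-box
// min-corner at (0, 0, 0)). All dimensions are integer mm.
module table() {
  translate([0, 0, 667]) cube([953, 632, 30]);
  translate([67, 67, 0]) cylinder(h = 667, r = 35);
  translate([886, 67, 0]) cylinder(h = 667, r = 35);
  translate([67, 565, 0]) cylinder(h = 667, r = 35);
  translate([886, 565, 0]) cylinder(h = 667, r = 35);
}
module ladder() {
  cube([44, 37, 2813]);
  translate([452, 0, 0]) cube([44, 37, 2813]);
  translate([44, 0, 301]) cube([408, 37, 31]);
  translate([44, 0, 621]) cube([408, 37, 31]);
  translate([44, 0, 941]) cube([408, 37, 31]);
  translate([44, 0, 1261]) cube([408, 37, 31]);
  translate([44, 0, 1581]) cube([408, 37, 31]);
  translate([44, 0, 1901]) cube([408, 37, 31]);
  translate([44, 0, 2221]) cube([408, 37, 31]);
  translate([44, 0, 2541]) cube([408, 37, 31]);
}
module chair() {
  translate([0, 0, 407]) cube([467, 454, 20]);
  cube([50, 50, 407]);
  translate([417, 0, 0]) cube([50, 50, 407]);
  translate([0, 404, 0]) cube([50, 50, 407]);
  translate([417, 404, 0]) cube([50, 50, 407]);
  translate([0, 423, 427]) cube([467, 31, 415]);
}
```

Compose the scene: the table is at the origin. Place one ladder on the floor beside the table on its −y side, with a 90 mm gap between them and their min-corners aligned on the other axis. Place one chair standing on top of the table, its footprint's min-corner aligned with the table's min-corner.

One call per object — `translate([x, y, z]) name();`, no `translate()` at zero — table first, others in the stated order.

table();
translate([0, -127, 0]) ladder();
translate([0, 0, 697]) chair();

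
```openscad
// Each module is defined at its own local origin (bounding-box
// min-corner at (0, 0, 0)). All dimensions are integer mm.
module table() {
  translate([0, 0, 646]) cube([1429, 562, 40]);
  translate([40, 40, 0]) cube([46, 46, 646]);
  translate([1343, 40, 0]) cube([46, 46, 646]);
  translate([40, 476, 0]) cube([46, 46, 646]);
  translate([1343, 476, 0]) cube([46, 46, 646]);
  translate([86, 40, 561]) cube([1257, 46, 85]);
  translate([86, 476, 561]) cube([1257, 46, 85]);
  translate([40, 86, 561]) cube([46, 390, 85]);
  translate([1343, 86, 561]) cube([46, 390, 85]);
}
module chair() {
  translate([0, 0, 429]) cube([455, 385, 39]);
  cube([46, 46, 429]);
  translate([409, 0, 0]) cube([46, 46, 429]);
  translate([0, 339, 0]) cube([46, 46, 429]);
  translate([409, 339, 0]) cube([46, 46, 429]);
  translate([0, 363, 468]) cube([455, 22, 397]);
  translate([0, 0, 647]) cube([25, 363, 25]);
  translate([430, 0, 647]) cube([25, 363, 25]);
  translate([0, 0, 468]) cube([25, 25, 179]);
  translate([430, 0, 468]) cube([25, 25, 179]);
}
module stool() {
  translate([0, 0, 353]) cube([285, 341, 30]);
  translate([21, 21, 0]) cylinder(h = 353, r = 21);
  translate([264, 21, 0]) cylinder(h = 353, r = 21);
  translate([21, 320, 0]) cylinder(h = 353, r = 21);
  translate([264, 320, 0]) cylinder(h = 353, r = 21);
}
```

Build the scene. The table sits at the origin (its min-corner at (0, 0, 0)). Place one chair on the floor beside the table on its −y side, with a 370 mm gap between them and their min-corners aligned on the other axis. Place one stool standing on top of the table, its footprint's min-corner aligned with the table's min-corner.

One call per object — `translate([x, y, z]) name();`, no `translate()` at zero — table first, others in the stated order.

table();
translate([0, -755, 0]) chair();
translate([0, 0, 686]) stool();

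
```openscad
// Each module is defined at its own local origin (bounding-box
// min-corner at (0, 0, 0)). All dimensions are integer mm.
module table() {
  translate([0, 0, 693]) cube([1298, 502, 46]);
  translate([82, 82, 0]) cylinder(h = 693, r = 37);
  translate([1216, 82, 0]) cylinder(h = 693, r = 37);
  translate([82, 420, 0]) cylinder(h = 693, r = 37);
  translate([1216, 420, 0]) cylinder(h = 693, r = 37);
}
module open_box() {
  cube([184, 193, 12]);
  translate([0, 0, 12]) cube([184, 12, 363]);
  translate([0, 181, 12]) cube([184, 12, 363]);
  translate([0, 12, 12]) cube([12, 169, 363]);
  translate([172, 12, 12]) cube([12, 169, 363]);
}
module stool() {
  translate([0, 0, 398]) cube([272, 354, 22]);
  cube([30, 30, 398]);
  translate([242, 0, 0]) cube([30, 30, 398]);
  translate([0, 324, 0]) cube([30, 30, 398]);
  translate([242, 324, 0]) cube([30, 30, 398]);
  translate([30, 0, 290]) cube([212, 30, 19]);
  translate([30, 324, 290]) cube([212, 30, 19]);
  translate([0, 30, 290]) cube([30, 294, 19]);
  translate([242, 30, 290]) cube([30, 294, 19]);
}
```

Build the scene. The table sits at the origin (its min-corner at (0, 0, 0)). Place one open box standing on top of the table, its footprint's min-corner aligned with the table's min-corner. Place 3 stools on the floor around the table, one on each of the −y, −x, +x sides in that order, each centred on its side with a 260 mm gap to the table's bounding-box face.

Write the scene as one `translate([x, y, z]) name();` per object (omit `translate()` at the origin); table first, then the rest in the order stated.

table();
translate([0, 0, 739]) open_box();
translate([513, -614, 0]) stool();
translate([-532, 74, 0]) stool();
translate([1558, 74, 0]) stool();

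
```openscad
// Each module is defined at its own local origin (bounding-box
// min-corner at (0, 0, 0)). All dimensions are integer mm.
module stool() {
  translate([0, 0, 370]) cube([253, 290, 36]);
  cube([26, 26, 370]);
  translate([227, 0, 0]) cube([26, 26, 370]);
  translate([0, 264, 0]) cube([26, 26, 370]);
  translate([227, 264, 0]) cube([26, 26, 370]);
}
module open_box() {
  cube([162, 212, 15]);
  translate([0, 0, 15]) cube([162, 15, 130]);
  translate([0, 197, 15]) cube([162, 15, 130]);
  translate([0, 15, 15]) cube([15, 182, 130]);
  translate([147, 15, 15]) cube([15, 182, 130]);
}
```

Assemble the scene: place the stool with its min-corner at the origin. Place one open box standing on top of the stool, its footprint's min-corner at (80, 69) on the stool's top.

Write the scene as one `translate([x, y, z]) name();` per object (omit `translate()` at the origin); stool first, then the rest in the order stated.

stool();
translate([80, 69, 406]) open_box();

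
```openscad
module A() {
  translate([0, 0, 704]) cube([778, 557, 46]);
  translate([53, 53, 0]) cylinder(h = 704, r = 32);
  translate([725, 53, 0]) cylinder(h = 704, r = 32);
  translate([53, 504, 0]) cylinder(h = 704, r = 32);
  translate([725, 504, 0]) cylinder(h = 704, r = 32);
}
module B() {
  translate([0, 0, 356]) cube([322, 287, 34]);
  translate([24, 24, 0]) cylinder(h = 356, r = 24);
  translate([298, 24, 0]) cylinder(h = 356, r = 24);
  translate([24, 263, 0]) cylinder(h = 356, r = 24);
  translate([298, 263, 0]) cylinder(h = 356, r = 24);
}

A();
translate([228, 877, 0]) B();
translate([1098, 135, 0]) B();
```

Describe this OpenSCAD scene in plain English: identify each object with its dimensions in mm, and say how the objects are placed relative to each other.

A is a table: top 778 mm (x) × 557 mm (y), 46 mm thick, upper face at z = 750 mm, on four round legs of 64 mm diameter, each leg's bounding box inset 21 mm from the nearest pair of top edges, running from z = 0 to the bottom of the top.

B is a four-legged stool. The seat is 322×287 mm, 34 mm thick, top at z = 390 mm. It stands on four round legs, each 48 mm in diameter, from z = 0 to the seat underside, each leg's axis is inset half a diameter from the nearest pair of seat edges (so the leg's bounding box is flush with the corner).

Two stools sit around the table at the +y, +x sides.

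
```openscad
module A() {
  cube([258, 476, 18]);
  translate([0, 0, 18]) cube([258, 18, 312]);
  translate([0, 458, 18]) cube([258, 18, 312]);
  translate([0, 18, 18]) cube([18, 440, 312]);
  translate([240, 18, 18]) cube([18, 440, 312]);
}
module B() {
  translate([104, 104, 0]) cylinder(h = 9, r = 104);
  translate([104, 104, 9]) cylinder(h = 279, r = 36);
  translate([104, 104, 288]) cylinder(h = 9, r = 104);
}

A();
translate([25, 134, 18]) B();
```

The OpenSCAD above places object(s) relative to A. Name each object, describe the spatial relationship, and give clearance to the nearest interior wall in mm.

A is an open box. B is a spool. The spool sits inside the open box, centred. The clearance to the nearest interior wall is 7 mm.

Clearances: x = 7, y = 116; minimum 7 mm.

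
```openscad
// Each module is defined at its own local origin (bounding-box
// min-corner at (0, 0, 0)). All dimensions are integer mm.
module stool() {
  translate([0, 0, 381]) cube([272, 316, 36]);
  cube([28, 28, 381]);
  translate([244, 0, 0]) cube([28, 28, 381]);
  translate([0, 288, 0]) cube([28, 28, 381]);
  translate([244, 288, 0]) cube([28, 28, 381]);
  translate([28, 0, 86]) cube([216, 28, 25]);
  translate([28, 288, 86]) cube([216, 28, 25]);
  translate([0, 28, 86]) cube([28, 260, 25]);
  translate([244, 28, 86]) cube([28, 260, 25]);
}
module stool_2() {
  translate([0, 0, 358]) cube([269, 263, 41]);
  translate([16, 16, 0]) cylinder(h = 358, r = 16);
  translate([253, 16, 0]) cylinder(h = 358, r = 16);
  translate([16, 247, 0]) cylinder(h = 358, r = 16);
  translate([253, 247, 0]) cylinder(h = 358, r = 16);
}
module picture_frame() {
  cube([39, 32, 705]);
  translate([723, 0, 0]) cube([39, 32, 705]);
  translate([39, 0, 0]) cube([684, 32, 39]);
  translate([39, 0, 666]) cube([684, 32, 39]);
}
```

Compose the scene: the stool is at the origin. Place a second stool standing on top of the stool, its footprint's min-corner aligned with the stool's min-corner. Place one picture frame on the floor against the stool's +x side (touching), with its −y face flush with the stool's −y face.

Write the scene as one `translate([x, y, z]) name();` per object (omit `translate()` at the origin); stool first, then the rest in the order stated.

stool();
translate([0, 0, 417]) stool_2();
translate([272, 0, 0]) picture_frame();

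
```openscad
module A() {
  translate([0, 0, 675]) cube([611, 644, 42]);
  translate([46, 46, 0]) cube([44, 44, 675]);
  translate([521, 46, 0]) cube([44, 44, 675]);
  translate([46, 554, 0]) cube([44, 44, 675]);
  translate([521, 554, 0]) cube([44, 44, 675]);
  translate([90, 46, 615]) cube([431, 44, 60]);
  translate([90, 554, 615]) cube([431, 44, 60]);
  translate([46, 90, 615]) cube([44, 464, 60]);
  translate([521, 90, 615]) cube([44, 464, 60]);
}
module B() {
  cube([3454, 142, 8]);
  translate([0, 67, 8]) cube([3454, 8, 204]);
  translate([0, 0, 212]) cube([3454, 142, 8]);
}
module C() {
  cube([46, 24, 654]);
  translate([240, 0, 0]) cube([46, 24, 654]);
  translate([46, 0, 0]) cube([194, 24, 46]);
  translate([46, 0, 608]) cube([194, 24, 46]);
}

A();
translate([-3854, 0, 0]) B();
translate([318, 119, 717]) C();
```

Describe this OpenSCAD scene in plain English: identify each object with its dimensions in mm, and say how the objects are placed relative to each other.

A is a rectangular dining table. The top is 611×644×42 mm with its upper surface at z = 717 mm. It stands on four 44×44 mm square legs, each inset 46 mm from the nearest pair of top edges, running from the floor to the underside of the top. Four apron rails, 44 mm thick and 60 mm tall, run between adjacent legs with their top edges flush with the underside of the top and their outer faces flush with the legs' outer faces.

B is an I-beam lying along x, 3454 mm long. Overall section height 220 mm. Two flanges 142 mm wide (y) and 8 mm thick, one on the floor and one at the top; a web 8 mm thick runs between them, centred on the flange width.

C is a rectangular picture frame lying in the x–z plane (depth along y). The opening is 194 mm wide (x) by 562 mm tall (z), surrounded by a border 46 mm wide on all four sides. The frame is 24 mm deep and is made of two full-height vertical stiles with two horizontal rails fitted between them.

The I-beam is on the floor beside the table on its −x side. The picture frame is on top of the table.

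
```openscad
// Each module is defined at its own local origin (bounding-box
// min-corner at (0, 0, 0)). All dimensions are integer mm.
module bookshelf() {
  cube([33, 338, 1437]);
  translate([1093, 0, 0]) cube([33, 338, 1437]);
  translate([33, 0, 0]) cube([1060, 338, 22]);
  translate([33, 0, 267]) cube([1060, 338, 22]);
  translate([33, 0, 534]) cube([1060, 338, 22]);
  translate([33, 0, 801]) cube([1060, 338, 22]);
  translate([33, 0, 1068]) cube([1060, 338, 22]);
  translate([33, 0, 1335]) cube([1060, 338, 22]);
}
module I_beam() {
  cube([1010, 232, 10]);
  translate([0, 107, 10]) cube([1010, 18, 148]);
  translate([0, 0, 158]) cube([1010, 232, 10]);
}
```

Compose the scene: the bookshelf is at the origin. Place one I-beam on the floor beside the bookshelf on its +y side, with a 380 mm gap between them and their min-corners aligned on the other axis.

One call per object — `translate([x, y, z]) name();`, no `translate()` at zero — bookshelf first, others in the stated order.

bookshelf();
translate([0, 718, 0]) I_beam();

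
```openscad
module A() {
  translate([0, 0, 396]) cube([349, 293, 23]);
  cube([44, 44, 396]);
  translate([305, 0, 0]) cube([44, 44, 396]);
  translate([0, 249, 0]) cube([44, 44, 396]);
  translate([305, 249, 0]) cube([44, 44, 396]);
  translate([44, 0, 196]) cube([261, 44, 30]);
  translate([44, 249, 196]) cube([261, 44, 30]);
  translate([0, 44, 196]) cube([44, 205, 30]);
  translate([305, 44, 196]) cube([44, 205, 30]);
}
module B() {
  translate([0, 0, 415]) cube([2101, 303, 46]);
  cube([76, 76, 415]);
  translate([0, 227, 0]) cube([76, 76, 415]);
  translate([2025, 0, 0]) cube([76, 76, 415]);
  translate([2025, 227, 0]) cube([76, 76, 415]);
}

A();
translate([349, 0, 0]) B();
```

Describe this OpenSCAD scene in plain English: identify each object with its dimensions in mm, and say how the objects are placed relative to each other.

A is a simple wooden stool: a rectangular seat 349 mm (x) by 293 mm (y), 23 mm thick, top face at z = 419 mm, on four square legs, each 44×44 mm in cross-section. The legs rest on z = 0, each flush with a corner of the seat. Four stretchers, 44 mm wide and 30 mm tall, connect adjacent legs with their undersides at z = 196 mm, each running between the inner faces of the legs it joins and aligned with the legs' outer faces on the other axis.

B is a long wooden bench with a 2101 mm (x) × 303 mm (y) seat, 46 mm thick, its top surface 461 mm above the floor. Four 76 mm square legs at the seat corners, flush with the edges, run from z = 0 to the seat underside.

The bench is against the stool's +x side, with their −y faces flush.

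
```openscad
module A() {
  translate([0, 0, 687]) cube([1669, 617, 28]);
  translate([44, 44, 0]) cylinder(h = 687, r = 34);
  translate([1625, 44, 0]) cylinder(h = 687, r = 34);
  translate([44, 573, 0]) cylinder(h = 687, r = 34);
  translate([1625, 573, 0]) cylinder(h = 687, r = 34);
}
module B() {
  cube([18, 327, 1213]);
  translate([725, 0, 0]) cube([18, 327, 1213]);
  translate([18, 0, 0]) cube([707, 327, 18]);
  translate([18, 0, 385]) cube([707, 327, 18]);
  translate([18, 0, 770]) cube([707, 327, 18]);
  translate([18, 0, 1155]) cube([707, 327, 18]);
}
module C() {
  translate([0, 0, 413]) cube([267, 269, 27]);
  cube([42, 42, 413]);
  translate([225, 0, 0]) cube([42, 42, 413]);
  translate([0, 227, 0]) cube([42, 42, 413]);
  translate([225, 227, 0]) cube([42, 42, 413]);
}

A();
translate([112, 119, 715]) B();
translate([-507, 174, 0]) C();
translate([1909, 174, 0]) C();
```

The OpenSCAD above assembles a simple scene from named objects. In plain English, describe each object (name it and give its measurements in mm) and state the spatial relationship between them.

A is a table: top 1669 mm (x) × 617 mm (y), 28 mm thick, upper face at z = 715 mm, on four round legs of 68 mm diameter, each leg's bounding box inset 10 mm from the nearest pair of top edges, running from z = 0 to the bottom of the top.

B is a bookshelf 743 mm wide overall, 327 mm deep and 1213 mm tall. The two sides are 18 mm thick vertical panels. 4 horizontal shelves of 18 mm thickness span between the inner faces of the sides; the lowest shelf sits on the floor and shelves are stacked with a clear vertical gap of 367 mm between each pair.

C is a four-legged stool. The seat is 267×269 mm, 27 mm thick, top at z = 440 mm. It stands on four square legs, each 42×42 mm in cross-section, from z = 0 to the seat underside, each flush with a corner of the seat.

The bookshelf is on top of the table. Two stools sit around the table at the −x, +x sides.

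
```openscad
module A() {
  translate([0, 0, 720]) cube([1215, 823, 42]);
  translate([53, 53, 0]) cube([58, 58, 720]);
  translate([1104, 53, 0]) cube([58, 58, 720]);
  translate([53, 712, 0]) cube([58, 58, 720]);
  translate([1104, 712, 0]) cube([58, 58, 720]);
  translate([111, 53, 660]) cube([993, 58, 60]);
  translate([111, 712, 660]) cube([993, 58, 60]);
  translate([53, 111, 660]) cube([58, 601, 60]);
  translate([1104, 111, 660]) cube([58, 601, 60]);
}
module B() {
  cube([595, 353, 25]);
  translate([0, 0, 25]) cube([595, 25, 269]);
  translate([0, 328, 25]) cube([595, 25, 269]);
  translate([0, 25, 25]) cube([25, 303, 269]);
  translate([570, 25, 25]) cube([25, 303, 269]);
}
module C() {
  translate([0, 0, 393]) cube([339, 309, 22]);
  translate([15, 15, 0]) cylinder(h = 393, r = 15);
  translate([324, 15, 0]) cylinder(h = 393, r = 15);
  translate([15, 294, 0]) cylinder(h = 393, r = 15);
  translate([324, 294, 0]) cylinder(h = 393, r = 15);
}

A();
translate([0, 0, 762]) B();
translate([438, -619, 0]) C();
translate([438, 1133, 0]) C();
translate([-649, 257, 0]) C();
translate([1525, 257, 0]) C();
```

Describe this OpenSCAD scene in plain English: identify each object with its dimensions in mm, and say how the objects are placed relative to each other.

A is a table with a 1215×823 mm rectangular top, 42 mm thick, top surface at z = 762 mm, supported by four 58×58 mm square legs, each inset 53 mm from the nearest pair of top edges, running from the floor. Four apron rails, 58 mm thick and 60 mm tall, run between adjacent legs with their top edges flush with the underside of the top and their outer faces flush with the legs' outer faces.

B is an open storage box with external size 595×353×294 mm and wall thickness 25 mm (the base is also 25 mm thick). The base covers the whole footprint; the four walls stand on the base, with the y-facing walls full-width and the x-facing walls fitting between their inner faces.

C is a four-legged stool. The seat is a 339×309×22 mm slab whose top surface is at z = 415 mm; four round legs, each 30 mm in diameter, run from the floor (z = 0) to the underside of the seat, each leg's axis is inset half a diameter from the nearest pair of seat edges (so the leg's bounding box is flush with the corner).

The open box is on top of the table. Four stools sit around the table at the −y, +y, −x, +x sides.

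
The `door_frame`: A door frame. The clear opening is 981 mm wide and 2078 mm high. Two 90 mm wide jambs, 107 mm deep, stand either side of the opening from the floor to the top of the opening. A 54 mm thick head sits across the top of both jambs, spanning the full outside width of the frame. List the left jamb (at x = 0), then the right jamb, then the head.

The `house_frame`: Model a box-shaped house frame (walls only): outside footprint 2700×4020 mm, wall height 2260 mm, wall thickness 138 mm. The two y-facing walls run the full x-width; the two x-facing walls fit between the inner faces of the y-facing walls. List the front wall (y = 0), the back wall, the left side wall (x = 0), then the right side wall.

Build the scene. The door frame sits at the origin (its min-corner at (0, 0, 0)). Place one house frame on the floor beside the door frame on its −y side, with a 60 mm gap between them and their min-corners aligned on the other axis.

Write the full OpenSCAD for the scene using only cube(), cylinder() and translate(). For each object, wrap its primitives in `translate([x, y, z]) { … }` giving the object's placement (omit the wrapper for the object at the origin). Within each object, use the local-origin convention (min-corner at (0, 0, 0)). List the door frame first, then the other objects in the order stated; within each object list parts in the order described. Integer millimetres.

cube([90, 107, 2078]);
translate([1071, 0, 0]) cube([90, 107, 2078]);
translate([0, 0, 2078]) cube([1161, 107, 54]);
translate([0, -4080, 0]) {
  cube([2700, 138, 2260]);
  translate([0, 3882, 0]) cube([2700, 138, 2260]);
  translate([0, 138, 0]) cube([138, 3744, 2260]);
  translate([2562, 138, 0]) cube([138, 3744, 2260]);
}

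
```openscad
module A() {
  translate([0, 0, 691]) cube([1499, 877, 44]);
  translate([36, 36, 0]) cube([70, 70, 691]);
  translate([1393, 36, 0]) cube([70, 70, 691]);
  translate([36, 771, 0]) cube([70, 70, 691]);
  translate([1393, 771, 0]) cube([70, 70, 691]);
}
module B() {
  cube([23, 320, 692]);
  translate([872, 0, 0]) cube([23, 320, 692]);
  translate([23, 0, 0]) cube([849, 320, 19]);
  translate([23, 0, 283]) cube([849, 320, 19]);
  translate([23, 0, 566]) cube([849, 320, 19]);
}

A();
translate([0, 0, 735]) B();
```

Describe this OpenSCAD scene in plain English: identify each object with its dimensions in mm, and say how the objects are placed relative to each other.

A is a table: top 1499 mm (x) × 877 mm (y), 44 mm thick, upper face at z = 735 mm, on four 70×70 mm square legs, each inset 36 mm from the nearest pair of top edges, running from z = 0 to the bottom of the top.

B is an open bookshelf. Two side panels, each 23 mm thick, 320 mm deep and 692 mm tall, stand 895 mm apart (outside-to-outside). Between them sit 3 shelves, each 19 mm thick and 320 mm deep, spanning the full gap between the sides. The bottom shelf rests on the floor (its underside at z = 0) and the clear gap between one shelf's top and the next shelf's underside is 264 mm.

The bookshelf is on top of the table.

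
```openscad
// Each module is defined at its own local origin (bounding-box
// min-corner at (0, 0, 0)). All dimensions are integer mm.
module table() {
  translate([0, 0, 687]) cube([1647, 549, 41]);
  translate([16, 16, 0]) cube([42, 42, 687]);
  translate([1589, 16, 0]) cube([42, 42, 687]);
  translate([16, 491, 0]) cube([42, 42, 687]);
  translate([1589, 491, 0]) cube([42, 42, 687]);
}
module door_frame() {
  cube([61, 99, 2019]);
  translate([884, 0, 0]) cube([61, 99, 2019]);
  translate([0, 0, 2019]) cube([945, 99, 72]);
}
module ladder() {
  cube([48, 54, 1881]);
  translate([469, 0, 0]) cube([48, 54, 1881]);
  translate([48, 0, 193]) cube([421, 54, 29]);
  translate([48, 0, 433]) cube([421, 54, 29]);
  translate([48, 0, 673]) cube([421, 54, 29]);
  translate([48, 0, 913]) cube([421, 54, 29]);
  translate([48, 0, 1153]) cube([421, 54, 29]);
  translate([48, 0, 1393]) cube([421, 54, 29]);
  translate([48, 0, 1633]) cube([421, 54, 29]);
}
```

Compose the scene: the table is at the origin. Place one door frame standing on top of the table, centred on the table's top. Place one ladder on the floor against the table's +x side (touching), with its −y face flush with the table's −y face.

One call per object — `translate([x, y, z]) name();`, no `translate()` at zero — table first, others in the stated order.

table();
translate([351, 225, 728]) door_frame();
translate([1647, 0, 0]) ladder();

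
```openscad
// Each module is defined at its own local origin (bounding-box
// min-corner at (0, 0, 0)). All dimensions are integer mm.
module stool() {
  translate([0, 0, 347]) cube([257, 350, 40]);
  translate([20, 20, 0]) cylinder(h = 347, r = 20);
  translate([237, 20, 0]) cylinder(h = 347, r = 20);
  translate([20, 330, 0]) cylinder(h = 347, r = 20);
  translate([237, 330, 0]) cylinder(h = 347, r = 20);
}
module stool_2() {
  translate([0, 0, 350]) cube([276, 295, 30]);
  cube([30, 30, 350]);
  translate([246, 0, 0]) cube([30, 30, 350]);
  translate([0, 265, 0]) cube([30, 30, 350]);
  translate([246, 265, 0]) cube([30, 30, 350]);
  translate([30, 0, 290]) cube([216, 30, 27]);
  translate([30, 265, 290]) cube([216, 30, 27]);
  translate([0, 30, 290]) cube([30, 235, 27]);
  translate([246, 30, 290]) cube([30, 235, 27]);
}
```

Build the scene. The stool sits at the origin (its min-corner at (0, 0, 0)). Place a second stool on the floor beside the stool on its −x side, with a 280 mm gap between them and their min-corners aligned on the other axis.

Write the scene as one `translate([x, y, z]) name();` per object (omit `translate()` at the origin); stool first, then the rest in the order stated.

stool();
translate([-556, 0, 0]) stool_2();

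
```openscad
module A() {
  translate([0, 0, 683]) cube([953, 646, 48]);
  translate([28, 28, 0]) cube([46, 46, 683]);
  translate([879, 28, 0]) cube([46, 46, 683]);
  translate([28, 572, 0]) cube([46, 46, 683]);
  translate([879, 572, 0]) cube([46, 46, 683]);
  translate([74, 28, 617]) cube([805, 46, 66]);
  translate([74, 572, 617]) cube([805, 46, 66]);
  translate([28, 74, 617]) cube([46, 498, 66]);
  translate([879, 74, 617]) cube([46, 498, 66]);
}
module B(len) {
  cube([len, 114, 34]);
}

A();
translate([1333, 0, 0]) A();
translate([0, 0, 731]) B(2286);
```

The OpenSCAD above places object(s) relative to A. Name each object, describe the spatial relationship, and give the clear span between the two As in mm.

Second table starts at x = 1333; first ends at x = 953; clear span = 1333 − 953 = 380 mm.

A is a table. B is a beam. A beam spans the tops of two tables. The clear span between the two tables is 380 mm.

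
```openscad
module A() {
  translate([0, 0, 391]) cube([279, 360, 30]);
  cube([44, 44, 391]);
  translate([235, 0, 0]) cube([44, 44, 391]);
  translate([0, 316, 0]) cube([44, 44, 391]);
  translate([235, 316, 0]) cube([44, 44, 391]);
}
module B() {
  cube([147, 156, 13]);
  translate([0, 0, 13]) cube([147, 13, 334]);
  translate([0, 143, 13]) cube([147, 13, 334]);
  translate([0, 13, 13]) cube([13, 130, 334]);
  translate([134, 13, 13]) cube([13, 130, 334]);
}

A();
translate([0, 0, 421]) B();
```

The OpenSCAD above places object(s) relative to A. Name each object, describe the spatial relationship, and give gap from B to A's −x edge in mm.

A is a stool. B is an open box. The open box is on top of the stool. The gap from the open box to the stool's −x edge is 0 mm.

The open box's min-x is at 0; the stool's min-x is 0; gap = 0 mm.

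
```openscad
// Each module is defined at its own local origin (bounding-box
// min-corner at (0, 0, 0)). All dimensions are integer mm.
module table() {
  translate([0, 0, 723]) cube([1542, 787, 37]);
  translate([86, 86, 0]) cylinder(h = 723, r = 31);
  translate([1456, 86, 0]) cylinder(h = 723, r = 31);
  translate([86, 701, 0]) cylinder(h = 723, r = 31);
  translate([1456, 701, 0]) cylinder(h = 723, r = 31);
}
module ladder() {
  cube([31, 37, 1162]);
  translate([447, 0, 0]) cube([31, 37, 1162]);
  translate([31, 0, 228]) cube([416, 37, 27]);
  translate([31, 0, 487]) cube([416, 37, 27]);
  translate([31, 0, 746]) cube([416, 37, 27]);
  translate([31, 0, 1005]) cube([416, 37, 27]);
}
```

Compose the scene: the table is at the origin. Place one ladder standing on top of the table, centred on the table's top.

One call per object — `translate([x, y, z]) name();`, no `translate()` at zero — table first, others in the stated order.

table();
translate([532, 375, 760]) ladder();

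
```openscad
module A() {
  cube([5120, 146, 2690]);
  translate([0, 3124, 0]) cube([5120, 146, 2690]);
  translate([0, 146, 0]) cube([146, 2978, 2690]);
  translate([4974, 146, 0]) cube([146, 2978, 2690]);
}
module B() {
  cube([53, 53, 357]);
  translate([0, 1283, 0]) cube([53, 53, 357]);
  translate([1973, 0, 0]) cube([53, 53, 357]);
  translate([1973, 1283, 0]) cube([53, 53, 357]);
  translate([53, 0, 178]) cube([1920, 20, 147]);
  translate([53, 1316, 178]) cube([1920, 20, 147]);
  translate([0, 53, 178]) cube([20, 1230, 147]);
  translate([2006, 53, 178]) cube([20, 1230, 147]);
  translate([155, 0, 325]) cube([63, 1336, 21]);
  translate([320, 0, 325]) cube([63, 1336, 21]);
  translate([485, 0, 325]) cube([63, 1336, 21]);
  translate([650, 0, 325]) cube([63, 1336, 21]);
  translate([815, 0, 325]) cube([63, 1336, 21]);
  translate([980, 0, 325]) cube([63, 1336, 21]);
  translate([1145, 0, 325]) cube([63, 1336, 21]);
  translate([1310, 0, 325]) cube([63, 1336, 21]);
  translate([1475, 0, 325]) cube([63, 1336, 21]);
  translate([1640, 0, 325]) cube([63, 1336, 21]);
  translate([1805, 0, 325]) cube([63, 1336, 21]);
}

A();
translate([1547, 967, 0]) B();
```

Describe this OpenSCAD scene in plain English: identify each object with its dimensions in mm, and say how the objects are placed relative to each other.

A is a box-shaped house frame (walls only): outside footprint 5120×3270 mm, wall height 2690 mm, wall thickness 146 mm. The two y-facing walls run the full x-width; the two x-facing walls fit between the inner faces of the y-facing walls.

B is a bed frame 2026 mm long (x) by 1336 mm wide (y). Four 53×53 mm corner posts, 357 mm tall, at the corners of the footprint. Four rails of 20 mm thickness and 147 mm height run between adjacent posts with their undersides at z = 178 mm, their outer faces flush with the outside of the frame (the two x-running rails run between the posts' inner faces; the two y-running rails run between the posts' inner faces). 11 slats, each 63 mm wide (x) and 21 mm thick, lie across the top of the two x-running rails, running the full 1336 mm width of the frame in y; the slats are evenly spaced along x between the inner faces of the end posts with equal gaps (rounded down to the nearest mm) at the −x end and between each pair — any rounding remainder accumulates at the +x end.

The bed frame sits inside the house frame, centred.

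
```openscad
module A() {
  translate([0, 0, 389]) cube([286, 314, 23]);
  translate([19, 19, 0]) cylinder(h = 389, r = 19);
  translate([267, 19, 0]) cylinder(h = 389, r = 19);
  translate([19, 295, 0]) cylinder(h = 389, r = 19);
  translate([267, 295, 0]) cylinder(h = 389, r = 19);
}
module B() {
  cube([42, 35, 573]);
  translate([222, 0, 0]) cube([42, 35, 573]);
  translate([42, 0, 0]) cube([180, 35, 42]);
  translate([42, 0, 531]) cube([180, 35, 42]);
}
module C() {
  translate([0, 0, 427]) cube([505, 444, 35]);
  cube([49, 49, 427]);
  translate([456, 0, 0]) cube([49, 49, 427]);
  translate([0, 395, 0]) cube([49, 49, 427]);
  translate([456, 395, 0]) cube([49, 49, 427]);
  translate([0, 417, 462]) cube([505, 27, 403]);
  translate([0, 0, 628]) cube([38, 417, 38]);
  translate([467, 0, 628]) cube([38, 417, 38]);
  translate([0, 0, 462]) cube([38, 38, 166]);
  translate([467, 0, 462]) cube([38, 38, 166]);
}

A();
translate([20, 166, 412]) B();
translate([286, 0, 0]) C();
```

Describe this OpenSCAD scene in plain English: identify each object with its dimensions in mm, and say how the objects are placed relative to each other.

A is a simple wooden stool: a rectangular seat 286 mm (x) by 314 mm (y), 23 mm thick, top face at z = 412 mm, on four round legs, each 38 mm in diameter. The legs rest on z = 0, each leg's axis is inset half a diameter from the nearest pair of seat edges (so the leg's bounding box is flush with the corner).

B is a picture frame with a 180×489 mm rectangular opening (x by z) and a uniform 42 mm border on every side. Frame depth is 35 mm along y. It is built from two vertical stiles running the full outside height and two horizontal rails spanning the gap between the stiles.

C is a chair: 505×444 mm seat, 35 mm thick, top at z = 462 mm, on four 49 mm square corner legs flush with the seat edges. A 27 mm thick backrest slab spans the full seat width, extending 403 mm above the seat top, its back face flush with the seat's +y edge. Two armrests of 38×38 mm section run along each side from the seat's front edge to the front of the backrest, top faces 204 mm above the seat top and outer faces flush with the seat's x-edges; a 38×38 mm post under the front of each armrest stands on the seat at the front corner.

The picture frame is on top of the stool. The chair is against the stool's +x side, with their −y faces flush.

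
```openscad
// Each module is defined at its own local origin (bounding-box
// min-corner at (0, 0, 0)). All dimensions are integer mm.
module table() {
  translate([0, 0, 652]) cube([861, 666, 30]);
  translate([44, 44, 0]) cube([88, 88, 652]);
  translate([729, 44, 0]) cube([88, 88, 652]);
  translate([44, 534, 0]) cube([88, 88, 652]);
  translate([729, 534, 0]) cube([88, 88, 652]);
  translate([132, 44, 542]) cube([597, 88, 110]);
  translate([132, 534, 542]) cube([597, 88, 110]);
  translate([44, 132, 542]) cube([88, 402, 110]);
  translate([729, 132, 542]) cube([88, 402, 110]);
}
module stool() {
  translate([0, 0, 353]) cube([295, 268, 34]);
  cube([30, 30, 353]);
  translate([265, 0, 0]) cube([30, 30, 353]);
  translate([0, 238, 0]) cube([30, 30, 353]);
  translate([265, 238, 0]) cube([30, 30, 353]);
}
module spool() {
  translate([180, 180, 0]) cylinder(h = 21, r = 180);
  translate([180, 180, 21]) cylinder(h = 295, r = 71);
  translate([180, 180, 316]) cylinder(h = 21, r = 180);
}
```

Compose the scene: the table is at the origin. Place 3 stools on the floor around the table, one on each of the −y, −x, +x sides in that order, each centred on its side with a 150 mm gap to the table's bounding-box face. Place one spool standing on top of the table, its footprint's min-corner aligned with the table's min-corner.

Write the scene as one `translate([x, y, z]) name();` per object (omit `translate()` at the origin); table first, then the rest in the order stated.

table();
translate([283, -418, 0]) stool();
translate([-445, 199, 0]) stool();
translate([1011, 199, 0]) stool();
translate([0, 0, 682]) spool();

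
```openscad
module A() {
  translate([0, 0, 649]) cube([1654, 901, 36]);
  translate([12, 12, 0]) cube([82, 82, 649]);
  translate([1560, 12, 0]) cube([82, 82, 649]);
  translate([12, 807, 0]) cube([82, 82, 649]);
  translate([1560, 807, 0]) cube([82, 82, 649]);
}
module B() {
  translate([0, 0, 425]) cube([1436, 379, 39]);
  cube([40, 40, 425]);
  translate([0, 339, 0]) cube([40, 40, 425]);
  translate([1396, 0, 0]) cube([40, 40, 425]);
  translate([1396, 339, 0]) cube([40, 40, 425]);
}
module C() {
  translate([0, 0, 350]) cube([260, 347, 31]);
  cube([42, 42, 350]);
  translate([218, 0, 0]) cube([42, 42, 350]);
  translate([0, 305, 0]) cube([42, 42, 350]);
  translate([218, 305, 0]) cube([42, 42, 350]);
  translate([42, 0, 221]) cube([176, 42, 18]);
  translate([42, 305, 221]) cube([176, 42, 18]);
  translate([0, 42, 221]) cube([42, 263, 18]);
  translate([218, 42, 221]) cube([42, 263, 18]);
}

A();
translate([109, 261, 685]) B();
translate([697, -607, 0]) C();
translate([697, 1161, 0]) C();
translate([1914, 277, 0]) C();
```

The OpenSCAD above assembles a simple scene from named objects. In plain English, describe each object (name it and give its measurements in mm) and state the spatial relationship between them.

A is a table with a 1654×901 mm rectangular top, 36 mm thick, top surface at z = 685 mm, supported by four 82×82 mm square legs, each inset 12 mm from the nearest pair of top edges, running from the floor.

B is a long wooden bench with a 1436 mm (x) × 379 mm (y) seat, 39 mm thick, its top surface 464 mm above the floor. Four 40 mm square legs at the seat corners, flush with the edges, run from z = 0 to the seat underside.

C is a simple wooden stool: a rectangular seat 260 mm (x) by 347 mm (y), 31 mm thick, top face at z = 381 mm, on four square legs, each 42×42 mm in cross-section. The legs rest on z = 0, each flush with a corner of the seat. Four stretchers, 42 mm wide and 18 mm tall, connect adjacent legs with their undersides at z = 221 mm, each running between the inner faces of the legs it joins and aligned with the legs' outer faces on the other axis.

The bench is on top of the table, centred. Three stools sit around the table at the −y, +y, +x sides.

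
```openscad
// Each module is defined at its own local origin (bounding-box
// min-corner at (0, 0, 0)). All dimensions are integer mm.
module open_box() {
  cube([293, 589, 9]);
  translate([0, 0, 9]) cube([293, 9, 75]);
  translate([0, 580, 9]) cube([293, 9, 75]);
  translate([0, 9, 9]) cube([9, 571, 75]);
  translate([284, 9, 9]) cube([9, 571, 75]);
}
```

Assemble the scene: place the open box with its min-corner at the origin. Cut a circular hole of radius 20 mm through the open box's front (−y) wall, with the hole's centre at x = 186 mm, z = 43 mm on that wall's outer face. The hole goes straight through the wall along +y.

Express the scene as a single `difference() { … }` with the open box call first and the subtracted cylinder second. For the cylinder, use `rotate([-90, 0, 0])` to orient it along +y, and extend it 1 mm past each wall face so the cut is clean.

difference() {
  open_box();
  translate([186, -1, 43]) rotate([-90, 0, 0]) cylinder(h = 11, r = 20);
}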